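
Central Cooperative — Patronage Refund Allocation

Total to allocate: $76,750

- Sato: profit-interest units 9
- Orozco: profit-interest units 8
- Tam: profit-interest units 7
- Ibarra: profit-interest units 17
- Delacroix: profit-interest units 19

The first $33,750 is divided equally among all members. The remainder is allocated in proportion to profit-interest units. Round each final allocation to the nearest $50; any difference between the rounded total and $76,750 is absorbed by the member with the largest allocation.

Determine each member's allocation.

First tranche $33,750 split equally: $6,750 each.
Remainder $43,000 by profit-interest units (total 60): Sato 6,450.00 → $6,450; Orozco 5,733.33 → $5,750; Tam 5,016.67 → $5,000; Ibarra 12,183.33 → $12,200; Delacroix 13,616.67 → $13,600.
Totals: Sato $6,750 + $6,450 = $13,200; Orozco $6,750 + $5,750 = $12,500; Tam $6,750 + $5,000 = $11,750; Ibarra $6,750 + $12,200 = $18,950; Delacroix $6,750 + $13,600 = $20,350.

Sato: $13,200 · Orozco: $12,500 · Tam: $11,750 · Ibarra: $18,950 · Delacroix: $20,350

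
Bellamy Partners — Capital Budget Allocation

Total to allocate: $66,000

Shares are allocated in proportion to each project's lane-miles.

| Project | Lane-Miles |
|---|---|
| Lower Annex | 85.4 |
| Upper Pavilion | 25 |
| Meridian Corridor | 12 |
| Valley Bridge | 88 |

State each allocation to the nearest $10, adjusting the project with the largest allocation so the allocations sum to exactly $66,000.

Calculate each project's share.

Lower Annex: $26,790 · Upper Pavilion: $7,840 · Meridian Corridor: $3,760 · Valley Bridge: $27,610

Total lane-miles = 210.4.
Raw shares: Lower Annex 85.4/210.4 × $66,000 = 26,788.97; Upper Pavilion 25/210.4 × $66,000 = 7,842.21; Meridian Corridor 12/210.4 × $66,000 = 3,764.26; Valley Bridge 88/210.4 × $66,000 = 27,604.56.
After rounding ($10): Lower Annex $26,790; Upper Pavilion $7,840; Meridian Corridor $3,760; Valley Bridge $27,600. Sum = $65,990.
Difference $66,000 − $65,990 = +$10 applied to largest allocation (Valley Bridge): Valley Bridge becomes $27,610.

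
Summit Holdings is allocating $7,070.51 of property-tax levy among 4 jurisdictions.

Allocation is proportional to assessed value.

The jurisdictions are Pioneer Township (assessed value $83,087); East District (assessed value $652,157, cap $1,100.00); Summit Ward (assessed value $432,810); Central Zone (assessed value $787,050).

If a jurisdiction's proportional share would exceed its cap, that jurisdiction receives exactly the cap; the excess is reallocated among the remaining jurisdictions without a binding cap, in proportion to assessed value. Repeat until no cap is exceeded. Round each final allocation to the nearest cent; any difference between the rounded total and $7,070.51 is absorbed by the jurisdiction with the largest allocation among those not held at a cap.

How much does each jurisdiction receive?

Pioneer Township: $380.73; East District: $1,100.00; Summit Ward: $1,983.27; Central Zone: $3,606.51

Sum of assessed value: 1,955,104.
Proportional shares (ignoring caps): Pioneer Township 300.4789; East District 2,358.4846; Summit Ward 1,565.2300; Central Zone 2,846.3166.
Cap binds for East District ($1,100.00); residual $5,970.51 reallocated over remaining assessed value 1,302,947.
Shares after redistribution: Pioneer Township 380.7306 → $380.73; Summit Ward 1,983.2706 → $1,983.27; Central Zone 3,606.5089 → $3,606.51.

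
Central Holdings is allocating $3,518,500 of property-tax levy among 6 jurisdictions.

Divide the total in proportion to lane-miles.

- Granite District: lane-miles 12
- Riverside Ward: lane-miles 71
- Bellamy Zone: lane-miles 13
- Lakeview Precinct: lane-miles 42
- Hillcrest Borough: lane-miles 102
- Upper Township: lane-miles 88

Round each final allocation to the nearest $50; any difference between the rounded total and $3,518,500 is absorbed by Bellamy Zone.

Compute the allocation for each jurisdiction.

Granite District: $128,750 | Riverside Ward: $761,650 | Bellamy Zone: $139,400 | Lakeview Precinct: $450,550 | Hillcrest Borough: $1,094,150 | Upper Township: $944,000

Total lane-miles = 328.
Proportional shares: Granite District 12/328 × $3,518,500 = 128,725.61; Riverside Ward 71/328 × $3,518,500 = 761,626.52; Bellamy Zone 13/328 × $3,518,500 = 139,452.74; Lakeview Precinct 42/328 × $3,518,500 = 450,539.63; Hillcrest Borough 102/328 × $3,518,500 = 1,094,167.68; Upper Township 88/328 × $3,518,500 = 943,987.80.
Rounded to nearest $50: Granite District $128,750; Riverside Ward $761,650; Bellamy Zone $139,450; Lakeview Precinct $450,550; Hillcrest Borough $1,094,150; Upper Township $944,000. Sum = $3,518,550.
Difference $3,518,500 − $3,518,550 = −$50 applied to Bellamy Zone: Bellamy Zone becomes $139,400.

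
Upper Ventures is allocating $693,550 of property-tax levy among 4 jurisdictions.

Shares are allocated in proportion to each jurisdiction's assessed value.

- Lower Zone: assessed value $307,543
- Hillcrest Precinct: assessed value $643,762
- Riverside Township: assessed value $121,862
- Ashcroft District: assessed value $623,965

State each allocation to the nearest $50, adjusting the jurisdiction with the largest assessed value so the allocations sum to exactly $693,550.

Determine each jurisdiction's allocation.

Assessed value total: 1,697,132.
Proportional shares: Lower Zone 307,543/1,697,132 × $693,550 = 125,680.53; Hillcrest Precinct 643,762/1,697,132 × $693,550 = 263,079.79; Riverside Township 121,862/1,697,132 × $693,550 = 49,800.13; Ashcroft District 623,965/1,697,132 × $693,550 = 254,989.55.
After rounding ($50): Lower Zone $125,700; Hillcrest Precinct $263,100; Riverside Township $49,800; Ashcroft District $255,000. Sum = $693,600.
Difference $693,550 − $693,600 = −$50 applied to largest assessed value (Hillcrest Precinct): Hillcrest Precinct becomes $263,050.

Lower Zone: $125,700 · Hillcrest Precinct: $263,050 · Riverside Township: $49,800 · Ashcroft District: $255,000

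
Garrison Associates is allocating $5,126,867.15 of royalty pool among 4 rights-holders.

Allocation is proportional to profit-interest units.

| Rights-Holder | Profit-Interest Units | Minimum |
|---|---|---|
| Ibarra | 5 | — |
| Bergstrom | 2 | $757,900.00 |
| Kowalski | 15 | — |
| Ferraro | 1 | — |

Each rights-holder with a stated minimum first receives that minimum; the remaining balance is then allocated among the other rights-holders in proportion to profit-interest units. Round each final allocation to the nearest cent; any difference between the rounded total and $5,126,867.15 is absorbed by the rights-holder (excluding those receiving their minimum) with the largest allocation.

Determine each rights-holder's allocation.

Guaranteed amounts: Bergstrom $757,900.00. Residual $4,368,967.15.
Residual split over remaining profit-interest units 21: Ibarra 1,040,230.2738 → $1,040,230.27; Kowalski 3,120,690.8214 → $3,120,690.82; Ferraro 208,046.0548 → $208,046.05.
Rounding difference +$0.01 applied to Kowalski → $3,120,690.83.

Ibarra: $1,040,230.27 · Bergstrom: $757,900.00 · Kowalski: $3,120,690.83 · Ferraro: $208,046.05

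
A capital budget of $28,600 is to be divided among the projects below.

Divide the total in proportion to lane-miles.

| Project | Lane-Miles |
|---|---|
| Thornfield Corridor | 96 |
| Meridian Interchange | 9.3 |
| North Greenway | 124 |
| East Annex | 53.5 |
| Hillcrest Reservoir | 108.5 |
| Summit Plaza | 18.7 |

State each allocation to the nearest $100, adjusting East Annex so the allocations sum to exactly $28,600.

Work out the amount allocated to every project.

Thornfield Corridor: $6,700 · Meridian Interchange: $600 · North Greenway: $8,600 · East Annex: $3,800 · Hillcrest Reservoir: $7,600 · Summit Plaza: $1,300

Sum of lane-miles: 410.
Unrounded shares: Thornfield Corridor 96/410 × $28,600 = 6,696.59; Meridian Interchange 9.3/410 × $28,600 = 648.73; North Greenway 124/410 × $28,600 = 8,649.76; East Annex 53.5/410 × $28,600 = 3,731.95; Hillcrest Reservoir 108.5/410 × $28,600 = 7,568.54; Summit Plaza 18.7/410 × $28,600 = 1,304.44.
At nearest $100: Thornfield Corridor $6,700; Meridian Interchange $600; North Greenway $8,600; East Annex $3,700; Hillcrest Reservoir $7,600; Summit Plaza $1,300. Sum = $28,500.
Difference $28,600 − $28,500 = +$100 applied to East Annex: East Annex becomes $3,800.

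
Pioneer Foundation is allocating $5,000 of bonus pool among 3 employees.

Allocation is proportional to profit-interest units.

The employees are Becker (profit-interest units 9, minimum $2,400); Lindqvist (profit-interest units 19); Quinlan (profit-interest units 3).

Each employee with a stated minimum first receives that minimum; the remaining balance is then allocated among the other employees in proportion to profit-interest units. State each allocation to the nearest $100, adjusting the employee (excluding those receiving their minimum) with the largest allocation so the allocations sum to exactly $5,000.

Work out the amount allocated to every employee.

Guaranteed amounts: Becker $2,400. Residual $2,600.
Residual split over remaining profit-interest units 22: Lindqvist 2,245.45 → $2,200; Quinlan 354.55 → $400.

Becker: $2,400 · Lindqvist: $2,200 · Quinlan: $400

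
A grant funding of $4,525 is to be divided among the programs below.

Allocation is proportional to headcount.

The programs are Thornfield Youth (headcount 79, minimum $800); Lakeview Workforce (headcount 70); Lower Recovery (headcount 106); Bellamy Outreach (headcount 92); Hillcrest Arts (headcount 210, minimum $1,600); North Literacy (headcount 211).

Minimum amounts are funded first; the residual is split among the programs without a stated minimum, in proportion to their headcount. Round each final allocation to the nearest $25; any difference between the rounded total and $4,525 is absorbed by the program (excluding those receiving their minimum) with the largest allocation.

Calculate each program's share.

Thornfield Youth: $800 · Lakeview Workforce: $300 · Lower Recovery: $475 · Bellamy Outreach: $400 · Hillcrest Arts: $1,600 · North Literacy: $950

Fund the minimums — Thornfield Youth $800; Hillcrest Arts $1,600. Residual $2,125.
Residual split over remaining headcount 479: Lakeview Workforce 310.54 → $300; Lower Recovery 470.25 → $475; Bellamy Outreach 408.14 → $400; North Literacy 936.06 → $925.
Rounding difference +$25 applied to North Literacy → $950.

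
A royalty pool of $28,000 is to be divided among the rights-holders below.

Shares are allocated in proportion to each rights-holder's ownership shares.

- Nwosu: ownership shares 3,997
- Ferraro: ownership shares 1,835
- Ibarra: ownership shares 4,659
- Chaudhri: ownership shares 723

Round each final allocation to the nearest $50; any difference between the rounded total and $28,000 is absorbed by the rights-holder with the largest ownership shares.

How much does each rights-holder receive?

Total ownership shares = 11,214.
Proportional shares: Nwosu 3,997/11,214 × $28,000 = 9,980.02; Ferraro 1,835/11,214 × $28,000 = 4,581.77; Ibarra 4,659/11,214 × $28,000 = 11,632.96; Chaudhri 723/11,214 × $28,000 = 1,805.24.
Rounded to nearest $50: Nwosu $10,000; Ferraro $4,600; Ibarra $11,650; Chaudhri $1,800. Sum = $28,050.
Difference $28,000 − $28,050 = −$50 applied to largest ownership shares (Ibarra): Ibarra becomes $11,600.

Nwosu: $10,000; Ferraro: $4,600; Ibarra: $11,600; Chaudhri: $1,800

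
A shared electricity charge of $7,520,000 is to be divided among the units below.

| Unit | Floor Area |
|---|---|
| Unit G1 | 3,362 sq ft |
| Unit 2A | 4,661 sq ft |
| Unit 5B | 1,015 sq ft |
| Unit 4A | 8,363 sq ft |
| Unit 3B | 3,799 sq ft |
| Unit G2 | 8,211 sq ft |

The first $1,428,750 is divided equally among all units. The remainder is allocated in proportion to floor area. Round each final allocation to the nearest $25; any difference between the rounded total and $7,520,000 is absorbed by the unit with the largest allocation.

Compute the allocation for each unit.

Equal tier: $1,428,750 ÷ 6 = $238,125 apiece.
Remainder $6,091,250 by floor area (total 29,411): Unit G1 696,296.71 → $696,300; Unit 2A 965,329.85 → $965,325; Unit 5B 210,214.50 → $210,225; Unit 4A 1,732,043.24 → $1,732,050; Unit 3B 786,802.85 → $786,800; Unit G2 1,700,562.84 → $1,700,575.
Rounding difference −$25 on remainder applied to Unit 4A.
Totals: Unit G1 $238,125 + $696,300 = $934,425; Unit 2A $238,125 + $965,325 = $1,203,450; Unit 5B $238,125 + $210,225 = $448,350; Unit 4A $238,125 + $1,732,025 = $1,970,150; Unit 3B $238,125 + $786,800 = $1,024,925; Unit G2 $238,125 + $1,700,575 = $1,938,700.

Unit G1: $934,425 | Unit 2A: $1,203,450 | Unit 5B: $448,350 | Unit 4A: $1,970,150 | Unit 3B: $1,024,925 | Unit G2: $1,938,700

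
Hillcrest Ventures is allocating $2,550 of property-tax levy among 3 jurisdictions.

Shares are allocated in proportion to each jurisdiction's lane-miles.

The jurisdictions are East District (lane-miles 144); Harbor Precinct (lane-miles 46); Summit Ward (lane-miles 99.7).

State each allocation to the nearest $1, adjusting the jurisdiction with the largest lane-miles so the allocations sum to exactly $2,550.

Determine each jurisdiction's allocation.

East District: $1,267; Harbor Precinct: $405; Summit Ward: $878

Total lane-miles = 144 + 46 + 99.7 = 289.7.
Raw shares: East District 1,267.52; Harbor Precinct 404.90; Summit Ward 877.58.
Rounded to nearest $1: East District $1,268; Harbor Precinct $405; Summit Ward $878. Sum = $2,551.
Difference $2,550 − $2,551 = −$1 applied to largest lane-miles (East District): East District becomes $1,267.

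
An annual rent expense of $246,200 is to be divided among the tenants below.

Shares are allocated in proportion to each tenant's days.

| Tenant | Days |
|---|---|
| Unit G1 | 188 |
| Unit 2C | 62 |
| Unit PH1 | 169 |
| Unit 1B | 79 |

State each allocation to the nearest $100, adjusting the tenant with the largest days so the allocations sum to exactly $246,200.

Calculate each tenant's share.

Unit G1: $92,900; Unit 2C: $30,700; Unit PH1: $83,500; Unit 1B: $39,100

Total days = 188 + 62 + 169 + 79 = 498.
Raw shares: Unit G1 92,942.97; Unit 2C 30,651.41; Unit PH1 83,549.80; Unit 1B 39,055.82.
After rounding ($100): Unit G1 $92,900; Unit 2C $30,700; Unit PH1 $83,500; Unit 1B $39,100. Sum = $246,200.
Rounded total matches; no reconciliation needed.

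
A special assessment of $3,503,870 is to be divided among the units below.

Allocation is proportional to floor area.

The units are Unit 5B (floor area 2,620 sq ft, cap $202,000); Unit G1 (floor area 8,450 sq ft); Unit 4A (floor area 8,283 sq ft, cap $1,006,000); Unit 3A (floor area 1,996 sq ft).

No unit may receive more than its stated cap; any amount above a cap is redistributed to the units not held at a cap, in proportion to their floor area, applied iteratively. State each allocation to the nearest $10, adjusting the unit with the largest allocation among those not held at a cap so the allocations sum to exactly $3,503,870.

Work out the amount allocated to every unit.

Unit 5B: $202,000 · Unit G1: $1,857,180 · Unit 4A: $1,006,000 · Unit 3A: $438,690

Floor area total: 21,349.
Unconstrained shares: Unit 5B 430,003.25; Unit G1 1,386,842.55; Unit 4A 1,359,433.94; Unit 3A 327,590.26.
Held at cap: Unit 5B ($202,000), Unit 4A ($1,006,000); balance $2,295,870 reallocated over remaining floor area 10,446.
Shares after redistribution: Unit G1 1,857,179.93 → $1,857,180; Unit 3A 438,690.07 → $438,690.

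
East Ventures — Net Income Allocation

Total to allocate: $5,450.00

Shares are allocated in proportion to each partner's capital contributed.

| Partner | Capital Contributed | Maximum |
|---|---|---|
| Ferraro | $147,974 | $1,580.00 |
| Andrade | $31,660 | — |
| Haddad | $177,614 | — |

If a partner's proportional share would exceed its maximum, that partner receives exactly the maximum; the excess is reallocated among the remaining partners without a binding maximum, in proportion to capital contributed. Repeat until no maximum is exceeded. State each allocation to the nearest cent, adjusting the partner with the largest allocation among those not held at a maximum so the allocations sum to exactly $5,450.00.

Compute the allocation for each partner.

Sum of capital contributed: 357,248.
Pro-rata shares before constraints: Ferraro 2,257.4187; Andrade 482.9894; Haddad 2,709.5919.
Capped: Ferraro ($1,580.00); remaining pool $3,870.00 reallocated over remaining capital contributed 209,274.
Remaining shares: Andrade 585.4726 → $585.47; Haddad 3,284.5274 → $3,284.53.

Ferraro: $1,580.00 · Andrade: $585.47 · Haddad: $3,284.53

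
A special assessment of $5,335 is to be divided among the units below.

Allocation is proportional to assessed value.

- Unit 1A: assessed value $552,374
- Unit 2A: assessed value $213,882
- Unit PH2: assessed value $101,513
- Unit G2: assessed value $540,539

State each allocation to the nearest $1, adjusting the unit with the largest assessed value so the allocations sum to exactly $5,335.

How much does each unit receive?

Total assessed value = 1,408,308.
Pro-rata amounts: Unit 1A 552,374/1,408,308 × $5,335 = 2,092.52; Unit 2A 213,882/1,408,308 × $5,335 = 810.24; Unit PH2 101,513/1,408,308 × $5,335 = 384.55; Unit G2 540,539/1,408,308 × $5,335 = 2,047.69.
At nearest $1: Unit 1A $2,093; Unit 2A $810; Unit PH2 $385; Unit G2 $2,048. Sum = $5,336.
Difference $5,335 − $5,336 = −$1 applied to largest assessed value (Unit 1A): Unit 1A becomes $2,092.

Unit 1A: $2,092; Unit 2A: $810; Unit PH2: $385; Unit G2: $2,048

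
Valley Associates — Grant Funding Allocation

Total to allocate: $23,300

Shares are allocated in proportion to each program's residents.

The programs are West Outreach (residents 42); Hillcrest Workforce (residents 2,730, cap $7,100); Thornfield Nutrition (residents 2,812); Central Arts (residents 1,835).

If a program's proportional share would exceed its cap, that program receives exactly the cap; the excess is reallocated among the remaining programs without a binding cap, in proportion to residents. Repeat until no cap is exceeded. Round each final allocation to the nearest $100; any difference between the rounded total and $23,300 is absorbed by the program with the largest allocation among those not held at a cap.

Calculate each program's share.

West Outreach: $100 · Hillcrest Workforce: $7,100 · Thornfield Nutrition: $9,800 · Central Arts: $6,300

Residents total: 7,419.
Unconstrained shares: West Outreach 131.90; Hillcrest Workforce 8,573.80; Thornfield Nutrition 8,831.32; Central Arts 5,762.97.
Capped: Hillcrest Workforce ($7,100); residual $16,200 reallocated over remaining residents 4,689.
Redistributed shares: West Outreach 145.11 → $100; Thornfield Nutrition 9,715.16 → $9,700; Central Arts 6,339.73 → $6,300.
Rounding difference +$100 applied to Thornfield Nutrition → $9,800.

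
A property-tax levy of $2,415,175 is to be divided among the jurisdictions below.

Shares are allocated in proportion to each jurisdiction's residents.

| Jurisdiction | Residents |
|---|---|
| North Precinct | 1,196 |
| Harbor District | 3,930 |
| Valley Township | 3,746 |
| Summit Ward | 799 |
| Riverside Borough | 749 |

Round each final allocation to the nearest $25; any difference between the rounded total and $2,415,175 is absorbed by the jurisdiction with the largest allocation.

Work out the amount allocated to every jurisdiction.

Residents total: 10,420.
Pro-rata amounts: North Precinct 1,196/10,420 × $2,415,175 = 277,212.02; Harbor District 3,930/10,420 × $2,415,175 = 910,905.73; Valley Township 3,746/10,420 × $2,415,175 = 868,257.73; Summit Ward 799/10,420 × $2,415,175 = 185,194.32; Riverside Borough 749/10,420 × $2,415,175 = 173,605.19.
After rounding ($25): North Precinct $277,200; Harbor District $910,900; Valley Township $868,250; Summit Ward $185,200; Riverside Borough $173,600. Sum = $2,415,150.
Difference $2,415,175 − $2,415,150 = +$25 applied to largest allocation (Harbor District): Harbor District becomes $910,925.

North Precinct: $277,200 | Harbor District: $910,925 | Valley Township: $868,250 | Summit Ward: $185,200 | Riverside Borough: $173,600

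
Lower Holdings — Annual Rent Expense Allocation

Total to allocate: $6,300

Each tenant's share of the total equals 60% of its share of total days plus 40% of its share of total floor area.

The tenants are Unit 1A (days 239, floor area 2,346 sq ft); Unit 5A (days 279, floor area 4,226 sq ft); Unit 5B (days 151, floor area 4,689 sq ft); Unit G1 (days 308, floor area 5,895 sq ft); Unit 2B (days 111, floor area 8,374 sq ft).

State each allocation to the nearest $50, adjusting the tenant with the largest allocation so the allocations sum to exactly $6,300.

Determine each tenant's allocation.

Totals — days 1,088, floor area 25,530.
Composite weights (60% days + 40% floor area): Unit 1A 0.1686; Unit 5A 0.2201; Unit 5B 0.1567; Unit G1 0.2622; Unit 2B 0.1924.
Unrounded shares: Unit 1A 1,061.92; Unit 5A 1,386.46; Unit 5B 987.45; Unit G1 1,651.95; Unit 2B 1,212.22.
After rounding ($50): Unit 1A $1,050; Unit 5A $1,400; Unit 5B $1,000; Unit G1 $1,650; Unit 2B $1,200. Sum = $6,300.
Rounded total matches; no reconciliation needed.

Unit 1A: $1,050 | Unit 5A: $1,400 | Unit 5B: $1,000 | Unit G1: $1,650 | Unit 2B: $1,200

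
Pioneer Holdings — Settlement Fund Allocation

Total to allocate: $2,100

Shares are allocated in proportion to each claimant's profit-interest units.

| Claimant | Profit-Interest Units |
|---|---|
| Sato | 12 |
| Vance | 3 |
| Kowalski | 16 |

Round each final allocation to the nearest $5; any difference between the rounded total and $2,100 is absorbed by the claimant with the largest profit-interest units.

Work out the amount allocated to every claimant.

Sato: $815 · Vance: $205 · Kowalski: $1,080

Sum of profit-interest units: 31.
Pro-rata amounts: Sato 12/31 × $2,100 = 812.90; Vance 3/31 × $2,100 = 203.23; Kowalski 16/31 × $2,100 = 1,083.87.
At nearest $5: Sato $815; Vance $205; Kowalski $1,085. Sum = $2,105.
Difference $2,100 − $2,105 = −$5 applied to largest profit-interest units (Kowalski): Kowalski becomes $1,080.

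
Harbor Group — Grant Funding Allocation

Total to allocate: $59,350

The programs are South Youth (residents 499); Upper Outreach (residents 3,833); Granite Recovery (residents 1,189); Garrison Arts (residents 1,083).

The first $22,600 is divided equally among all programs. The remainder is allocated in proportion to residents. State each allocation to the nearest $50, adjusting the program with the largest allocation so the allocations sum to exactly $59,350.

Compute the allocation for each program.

$22,600 shared equally gives $5,650 per program.
Remainder $36,750 by residents (total 6,604): South Youth 2,776.84 → $2,800; Upper Outreach 21,329.91 → $21,350; Granite Recovery 6,616.56 → $6,600; Garrison Arts 6,026.69 → $6,050.
Rounding difference −$50 on remainder applied to Upper Outreach.
Totals: South Youth $5,650 + $2,800 = $8,450; Upper Outreach $5,650 + $21,300 = $26,950; Granite Recovery $5,650 + $6,600 = $12,250; Garrison Arts $5,650 + $6,050 = $11,700.

South Youth: $8,450; Upper Outreach: $26,950; Granite Recovery: $12,250; Garrison Arts: $11,700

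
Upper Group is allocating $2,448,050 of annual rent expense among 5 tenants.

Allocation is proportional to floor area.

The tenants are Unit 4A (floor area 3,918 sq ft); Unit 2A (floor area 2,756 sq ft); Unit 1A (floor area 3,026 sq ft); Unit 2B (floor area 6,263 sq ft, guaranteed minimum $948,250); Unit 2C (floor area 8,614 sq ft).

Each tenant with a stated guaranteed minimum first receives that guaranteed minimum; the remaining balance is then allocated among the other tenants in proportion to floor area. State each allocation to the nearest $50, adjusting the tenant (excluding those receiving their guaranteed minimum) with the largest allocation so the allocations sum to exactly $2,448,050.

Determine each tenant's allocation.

Unit 4A: $320,850 · Unit 2A: $225,700 · Unit 1A: $247,800 · Unit 2B: $948,250 · Unit 2C: $705,450

Minimums first: Unit 2B $948,250. Remaining pool $1,499,800.
Remaining pool split over remaining floor area 18,314: Unit 4A 320,859.26 → $320,850; Unit 2A 225,698.85 → $225,700; Unit 1A 247,810.13 → $247,800; Unit 2C 705,431.76 → $705,450.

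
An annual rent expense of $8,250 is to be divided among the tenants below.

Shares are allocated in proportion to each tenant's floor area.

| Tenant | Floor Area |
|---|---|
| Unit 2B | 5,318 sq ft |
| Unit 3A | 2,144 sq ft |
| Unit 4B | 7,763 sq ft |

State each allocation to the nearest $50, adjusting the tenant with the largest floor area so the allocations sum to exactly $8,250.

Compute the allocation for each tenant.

Unit 2B: $2,900 | Unit 3A: $1,150 | Unit 4B: $4,200

Floor area total: 5,318 + 2,144 + 7,763 = 15,225.
Proportional shares: Unit 2B 2,881.67; Unit 3A 1,161.77; Unit 4B 4,206.55.
Rounded to nearest $50: Unit 2B $2,900; Unit 3A $1,150; Unit 4B $4,200. Sum = $8,250.
Rounded total matches; no reconciliation needed.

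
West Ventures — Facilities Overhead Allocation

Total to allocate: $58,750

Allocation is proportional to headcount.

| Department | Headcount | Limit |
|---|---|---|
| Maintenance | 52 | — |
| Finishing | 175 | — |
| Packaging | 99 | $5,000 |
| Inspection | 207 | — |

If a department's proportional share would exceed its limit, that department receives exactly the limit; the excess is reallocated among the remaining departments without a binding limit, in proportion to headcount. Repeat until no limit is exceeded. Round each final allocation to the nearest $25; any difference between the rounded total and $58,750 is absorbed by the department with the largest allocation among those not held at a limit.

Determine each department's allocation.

Headcount total: 533.
Pro-rata shares before constraints: Maintenance 5,731.71; Finishing 19,289.40; Packaging 10,912.29; Inspection 22,816.60.
Held at cap: Packaging ($5,000); residual $53,750 reallocated over remaining headcount 434.
Redistributed shares: Maintenance 6,440.09 → $6,450; Finishing 21,673.39 → $21,675; Inspection 25,636.52 → $25,625.

Maintenance: $6,450 · Finishing: $21,675 · Packaging: $5,000 · Inspection: $25,625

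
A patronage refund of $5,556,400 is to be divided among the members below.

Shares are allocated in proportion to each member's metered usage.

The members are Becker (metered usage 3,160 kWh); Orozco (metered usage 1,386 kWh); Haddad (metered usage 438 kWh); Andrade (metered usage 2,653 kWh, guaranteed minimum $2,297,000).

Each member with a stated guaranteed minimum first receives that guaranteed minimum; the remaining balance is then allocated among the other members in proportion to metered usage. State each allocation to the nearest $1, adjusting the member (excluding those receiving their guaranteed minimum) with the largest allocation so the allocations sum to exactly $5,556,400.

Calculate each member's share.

Becker: $2,066,554 · Orozco: $906,406 · Haddad: $286,440 · Andrade: $2,297,000

Minimums first: Andrade $2,297,000. Remaining pool $3,259,400.
Remaining pool split over remaining metered usage 4,984: Becker 2,066,553.77 → $2,066,554; Orozco 906,406.18 → $906,406; Haddad 286,440.05 → $286,440.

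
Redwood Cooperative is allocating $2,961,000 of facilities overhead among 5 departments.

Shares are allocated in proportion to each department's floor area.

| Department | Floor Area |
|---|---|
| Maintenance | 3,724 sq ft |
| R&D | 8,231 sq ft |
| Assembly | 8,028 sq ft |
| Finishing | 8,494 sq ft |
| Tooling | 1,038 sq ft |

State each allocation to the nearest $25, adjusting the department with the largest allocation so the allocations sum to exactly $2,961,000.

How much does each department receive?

Floor area total: 29,515.
Proportional shares: Maintenance 3,724/29,515 × $2,961,000 = 373,598.64; R&D 8,231/29,515 × $2,961,000 = 825,749.31; Assembly 8,028/29,515 × $2,961,000 = 805,383.97; Finishing 8,494/29,515 × $2,961,000 = 852,133.97; Tooling 1,038/29,515 × $2,961,000 = 104,134.10.
Rounded to nearest $25: Maintenance $373,600; R&D $825,750; Assembly $805,375; Finishing $852,125; Tooling $104,125. Sum = $2,960,975.
Difference $2,961,000 − $2,960,975 = +$25 applied to largest allocation (Finishing): Finishing becomes $852,150.

Maintenance: $373,600 · R&D: $825,750 · Assembly: $805,375 · Finishing: $852,150 · Tooling: $104,125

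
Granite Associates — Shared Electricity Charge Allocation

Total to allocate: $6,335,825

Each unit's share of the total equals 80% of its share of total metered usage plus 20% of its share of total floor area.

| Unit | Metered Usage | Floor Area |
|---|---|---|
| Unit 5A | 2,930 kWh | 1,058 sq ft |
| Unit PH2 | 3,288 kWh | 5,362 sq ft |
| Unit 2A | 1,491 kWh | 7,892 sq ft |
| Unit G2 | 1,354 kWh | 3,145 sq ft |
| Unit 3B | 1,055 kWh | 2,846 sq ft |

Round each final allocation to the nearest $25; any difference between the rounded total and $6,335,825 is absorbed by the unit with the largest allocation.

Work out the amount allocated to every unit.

Totals — metered usage 10,118, floor area 20,303.
Combined weights (80% metered usage + 20% floor area): Unit 5A 0.2421; Unit PH2 0.3128; Unit 2A 0.1956; Unit G2 0.1380; Unit 3B 0.1115.
Raw shares: Unit 5A 1,533,830.01; Unit PH2 1,981,796.05; Unit 2A 1,239,484.52; Unit G2 874,580.64; Unit 3B 706,133.78.
Rounded to nearest $25: Unit 5A $1,533,825; Unit PH2 $1,981,800; Unit 2A $1,239,475; Unit G2 $874,575; Unit 3B $706,125. Sum = $6,335,800.
Difference $6,335,825 − $6,335,800 = +$25 applied to largest allocation (Unit PH2): Unit PH2 becomes $1,981,825.

Unit 5A: $1,533,825 · Unit PH2: $1,981,825 · Unit 2A: $1,239,475 · Unit G2: $874,575 · Unit 3B: $706,125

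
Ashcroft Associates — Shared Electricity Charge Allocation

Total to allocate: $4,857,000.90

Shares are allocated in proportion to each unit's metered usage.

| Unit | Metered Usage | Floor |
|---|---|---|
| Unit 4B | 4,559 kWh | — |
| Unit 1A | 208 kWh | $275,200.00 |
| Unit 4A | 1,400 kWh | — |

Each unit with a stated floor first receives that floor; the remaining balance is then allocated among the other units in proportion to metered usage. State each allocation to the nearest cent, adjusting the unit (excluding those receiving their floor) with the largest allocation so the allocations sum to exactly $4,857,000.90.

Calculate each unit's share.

Unit 4B: $3,505,358.33 | Unit 1A: $275,200.00 | Unit 4A: $1,076,442.57

Minimums first: Unit 1A $275,200.00. Residual $4,581,800.90.
Residual split over remaining metered usage 5,959: Unit 4B 3,505,358.3325 → $3,505,358.33; Unit 4A 1,076,442.5675 → $1,076,442.57.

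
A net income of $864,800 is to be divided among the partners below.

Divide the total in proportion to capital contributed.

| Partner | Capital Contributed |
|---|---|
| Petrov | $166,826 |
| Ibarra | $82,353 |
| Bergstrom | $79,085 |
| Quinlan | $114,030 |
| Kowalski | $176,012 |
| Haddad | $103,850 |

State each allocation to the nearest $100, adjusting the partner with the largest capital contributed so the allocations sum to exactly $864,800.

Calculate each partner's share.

Petrov: $199,800 · Ibarra: $98,600 · Bergstrom: $94,700 · Quinlan: $136,600 · Kowalski: $210,700 · Haddad: $124,400

Combined capital contributed = 722,156.
Raw shares: Petrov 166,826/722,156 × $864,800 = 199,778.34; Ibarra 82,353/722,156 × $864,800 = 98,619.79; Bergstrom 79,085/722,156 × $864,800 = 94,706.28; Quinlan 114,030/722,156 × $864,800 = 136,553.80; Kowalski 176,012/722,156 × $864,800 = 210,778.80; Haddad 103,850/722,156 × $864,800 = 124,362.99.
Rounded to nearest $100: Petrov $199,800; Ibarra $98,600; Bergstrom $94,700; Quinlan $136,600; Kowalski $210,800; Haddad $124,400. Sum = $864,900.
Difference $864,800 − $864,900 = −$100 applied to largest capital contributed (Kowalski): Kowalski becomes $210,700.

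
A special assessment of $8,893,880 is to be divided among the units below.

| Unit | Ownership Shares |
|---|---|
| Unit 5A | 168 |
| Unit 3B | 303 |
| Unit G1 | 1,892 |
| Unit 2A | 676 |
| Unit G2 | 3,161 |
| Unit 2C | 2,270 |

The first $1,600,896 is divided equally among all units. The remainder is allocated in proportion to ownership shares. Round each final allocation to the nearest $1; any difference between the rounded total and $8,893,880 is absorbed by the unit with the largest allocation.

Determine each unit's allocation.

Equal tier: $1,600,896 ÷ 6 = $266,816 apiece.
Remainder $7,292,984 by ownership shares (total 8,470): Unit 5A 144,654.23 → $144,654; Unit 3B 260,894.23 → $260,894; Unit G1 1,629,082.14 → $1,629,082; Unit 2A 582,061.06 → $582,061; Unit G2 2,721,738.18 → $2,721,738; Unit 2C 1,954,554.15 → $1,954,554.
Rounding difference +$1 on remainder applied to Unit G2.
Totals: Unit 5A $266,816 + $144,654 = $411,470; Unit 3B $266,816 + $260,894 = $527,710; Unit G1 $266,816 + $1,629,082 = $1,895,898; Unit 2A $266,816 + $582,061 = $848,877; Unit G2 $266,816 + $2,721,739 = $2,988,555; Unit 2C $266,816 + $1,954,554 = $2,221,370.

Unit 5A: $411,470; Unit 3B: $527,710; Unit G1: $1,895,898; Unit 2A: $848,877; Unit G2: $2,988,555; Unit 2C: $2,221,370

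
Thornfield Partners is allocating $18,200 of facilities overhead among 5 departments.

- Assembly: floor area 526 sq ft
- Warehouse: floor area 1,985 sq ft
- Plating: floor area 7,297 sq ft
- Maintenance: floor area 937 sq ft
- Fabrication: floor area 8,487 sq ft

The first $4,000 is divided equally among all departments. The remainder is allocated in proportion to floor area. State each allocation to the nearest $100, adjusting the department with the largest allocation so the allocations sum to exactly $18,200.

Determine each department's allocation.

Equal tier: $4,000 ÷ 5 = $800 apiece.
Remainder $14,200 by floor area (total 19,232): Assembly 388.37 → $400; Warehouse 1,465.63 → $1,500; Plating 5,387.76 → $5,400; Maintenance 691.84 → $700; Fabrication 6,266.40 → $6,300.
Rounding difference −$100 on remainder applied to Fabrication.
Totals: Assembly $800 + $400 = $1,200; Warehouse $800 + $1,500 = $2,300; Plating $800 + $5,400 = $6,200; Maintenance $800 + $700 = $1,500; Fabrication $800 + $6,200 = $7,000.

Assembly: $1,200 · Warehouse: $2,300 · Plating: $6,200 · Maintenance: $1,500 · Fabrication: $7,000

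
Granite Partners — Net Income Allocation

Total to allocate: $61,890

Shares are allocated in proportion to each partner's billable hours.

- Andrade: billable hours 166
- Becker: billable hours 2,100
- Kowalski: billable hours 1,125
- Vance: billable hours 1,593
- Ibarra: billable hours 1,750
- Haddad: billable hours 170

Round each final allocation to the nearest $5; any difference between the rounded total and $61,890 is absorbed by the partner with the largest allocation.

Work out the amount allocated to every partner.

Sum of billable hours: 6,904.
Raw shares: Andrade 166/6,904 × $61,890 = 1,488.09; Becker 2,100/6,904 × $61,890 = 18,825.17; Kowalski 1,125/6,904 × $61,890 = 10,084.91; Vance 1,593/6,904 × $61,890 = 14,280.24; Ibarra 1,750/6,904 × $61,890 = 15,687.64; Haddad 170/6,904 × $61,890 = 1,523.94.
Rounded to nearest $5: Andrade $1,490; Becker $18,825; Kowalski $10,085; Vance $14,280; Ibarra $15,690; Haddad $1,525. Sum = $61,895.
Difference $61,890 − $61,895 = −$5 applied to largest allocation (Becker): Becker becomes $18,820.

Andrade: $1,490 · Becker: $18,820 · Kowalski: $10,085 · Vance: $14,280 · Ibarra: $15,690 · Haddad: $1,525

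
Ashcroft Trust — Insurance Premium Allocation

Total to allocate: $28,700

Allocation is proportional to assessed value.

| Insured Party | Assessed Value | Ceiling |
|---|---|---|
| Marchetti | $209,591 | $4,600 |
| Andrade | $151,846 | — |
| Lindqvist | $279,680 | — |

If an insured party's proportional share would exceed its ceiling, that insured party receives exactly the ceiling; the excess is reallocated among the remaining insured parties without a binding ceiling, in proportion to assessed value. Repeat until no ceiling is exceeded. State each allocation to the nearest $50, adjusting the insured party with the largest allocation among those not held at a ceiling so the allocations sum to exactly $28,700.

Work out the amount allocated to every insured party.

Marchetti: $4,600; Andrade: $8,500; Lindqvist: $15,600

Assessed value total: 641,117.
Pro-rata shares before constraints: Marchetti 9,382.47; Andrade 6,797.48; Lindqvist 12,520.05.
Cap binds for Marchetti ($4,600); residual $24,100 reallocated over remaining assessed value 431,526.
Shares after redistribution: Andrade 8,480.34 → $8,500; Lindqvist 15,619.66 → $15,600.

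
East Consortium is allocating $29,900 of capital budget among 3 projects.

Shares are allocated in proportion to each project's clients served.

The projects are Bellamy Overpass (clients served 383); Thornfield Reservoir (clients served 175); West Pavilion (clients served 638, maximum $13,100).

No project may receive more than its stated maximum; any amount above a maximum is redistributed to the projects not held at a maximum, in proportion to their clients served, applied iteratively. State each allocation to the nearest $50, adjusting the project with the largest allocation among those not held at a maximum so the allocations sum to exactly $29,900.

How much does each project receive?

Sum of clients served: 1,196.
Pro-rata shares before constraints: Bellamy Overpass 9,575.00; Thornfield Reservoir 4,375.00; West Pavilion 15,950.00.
Held at cap: West Pavilion ($13,100); balance $16,800 reallocated over remaining clients served 558.
Remaining shares: Bellamy Overpass 11,531.18 → $11,550; Thornfield Reservoir 5,268.82 → $5,250.

Bellamy Overpass: $11,550; Thornfield Reservoir: $5,250; West Pavilion: $13,100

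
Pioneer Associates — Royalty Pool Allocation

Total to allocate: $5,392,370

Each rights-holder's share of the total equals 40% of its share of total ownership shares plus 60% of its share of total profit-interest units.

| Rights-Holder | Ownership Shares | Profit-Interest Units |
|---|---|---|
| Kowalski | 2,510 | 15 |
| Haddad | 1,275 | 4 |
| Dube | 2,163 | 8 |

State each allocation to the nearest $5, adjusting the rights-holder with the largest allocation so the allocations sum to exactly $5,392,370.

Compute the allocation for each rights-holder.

Kowalski: $2,707,670 | Haddad: $941,680 | Dube: $1,743,020

Ownership shares total 5,948; profit-interest units total 27.
Combined weights (40% ownership shares + 60% profit-interest units): Kowalski 0.5021; Haddad 0.1746; Dube 0.3232.
Unrounded shares: Kowalski 2,707,668.42; Haddad 941,680.34; Dube 1,743,021.25.
At nearest $5: Kowalski $2,707,670; Haddad $941,680; Dube $1,743,020. Sum = $5,392,370.
Rounded total matches; no reconciliation needed.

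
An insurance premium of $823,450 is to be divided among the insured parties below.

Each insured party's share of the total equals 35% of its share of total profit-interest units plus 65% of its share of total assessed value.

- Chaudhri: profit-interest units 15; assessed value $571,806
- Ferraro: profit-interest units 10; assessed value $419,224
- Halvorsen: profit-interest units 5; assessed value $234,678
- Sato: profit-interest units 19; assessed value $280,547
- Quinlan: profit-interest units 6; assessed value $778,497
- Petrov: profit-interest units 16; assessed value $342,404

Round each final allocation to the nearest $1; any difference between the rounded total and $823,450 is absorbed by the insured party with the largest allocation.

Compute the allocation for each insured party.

Chaudhri: $177,386 | Ferraro: $126,003 | Halvorsen: $68,108 | Sato: $134,283 | Quinlan: $182,962 | Petrov: $134,708

Totals — profit-interest units 71, assessed value 2,627,156.
Blended shares (35% profit-interest units + 65% assessed value): Chaudhri 0.2154; Ferraro 0.1530; Halvorsen 0.0827; Sato 0.1631; Quinlan 0.2222; Petrov 0.1636.
Raw shares: Chaudhri 177,385.56; Ferraro 126,003.03; Halvorsen 68,108.32; Sato 134,283.07; Quinlan 182,962.32; Petrov 134,707.70.
At nearest $1: Chaudhri $177,386; Ferraro $126,003; Halvorsen $68,108; Sato $134,283; Quinlan $182,962; Petrov $134,708. Sum = $823,450.
Rounded total matches; no reconciliation needed.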